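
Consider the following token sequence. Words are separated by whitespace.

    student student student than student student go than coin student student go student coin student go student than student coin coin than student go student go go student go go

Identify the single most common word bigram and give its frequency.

"student go", 6 times

Bigram frequencies (highest first):
  student go: 6
  student student: 4
  go student: 4
  than student: 3
  student than: 2
  coin student: 2
  … (6 more, each ≤ 2)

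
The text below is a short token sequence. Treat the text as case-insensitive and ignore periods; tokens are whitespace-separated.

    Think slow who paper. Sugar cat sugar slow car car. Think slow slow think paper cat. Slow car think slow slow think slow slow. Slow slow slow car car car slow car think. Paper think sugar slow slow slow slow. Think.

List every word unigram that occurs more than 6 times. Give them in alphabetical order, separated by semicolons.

car; slow; think

Unigram counts meeting the condition (more than 6 times):
  car: 7
  slow: 17
  think: 8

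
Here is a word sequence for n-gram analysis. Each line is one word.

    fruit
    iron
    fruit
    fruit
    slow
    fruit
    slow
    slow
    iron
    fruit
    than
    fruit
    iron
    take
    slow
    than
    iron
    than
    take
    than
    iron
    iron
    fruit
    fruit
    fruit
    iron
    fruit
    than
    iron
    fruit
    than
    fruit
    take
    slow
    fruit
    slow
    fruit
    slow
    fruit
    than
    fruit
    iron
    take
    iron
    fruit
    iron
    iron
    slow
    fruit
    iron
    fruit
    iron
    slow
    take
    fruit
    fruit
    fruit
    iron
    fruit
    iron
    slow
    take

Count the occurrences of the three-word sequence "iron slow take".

2

Scanning the 60 overlapping trigram windows for "iron slow take":
  position 52–54: iron slow take
  position 60–62: iron slow take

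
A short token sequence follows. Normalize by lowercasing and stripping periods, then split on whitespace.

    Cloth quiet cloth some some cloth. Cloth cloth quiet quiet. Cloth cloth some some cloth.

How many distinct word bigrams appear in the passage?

7

15 tokens → 14 bigram windows in total.
Repeated bigrams (each contributes count−1 duplicates):
  cloth cloth: 3
  cloth quiet: 2
  cloth some: 2
  quiet cloth: 2
  some cloth: 2
  some some: 2
7 duplicate windows → 14 − 7 = 7 distinct.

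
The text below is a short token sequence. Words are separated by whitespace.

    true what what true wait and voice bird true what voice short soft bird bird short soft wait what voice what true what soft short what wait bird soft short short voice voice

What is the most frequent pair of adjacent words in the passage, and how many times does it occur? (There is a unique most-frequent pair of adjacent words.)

"true what", 3 times

Bigram frequencies (highest first):
  true what: 3
  what true: 2
  what voice: 2
  short soft: 2
  soft short: 2
  what what: 1
  … (20 more, each ≤ 1)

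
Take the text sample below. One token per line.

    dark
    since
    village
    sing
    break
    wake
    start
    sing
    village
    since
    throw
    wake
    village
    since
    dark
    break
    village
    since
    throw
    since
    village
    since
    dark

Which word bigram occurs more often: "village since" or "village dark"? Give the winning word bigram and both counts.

"village since": 4 occurrences
"village dark": 0 occurrences

"village since" (4 vs 0)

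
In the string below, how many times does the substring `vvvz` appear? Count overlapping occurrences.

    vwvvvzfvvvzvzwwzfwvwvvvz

3

Sliding a length-4 window over the 24 characters (21 positions):
  position 3–6: vvvz
  position 8–11: vvvz
  position 21–24: vvvz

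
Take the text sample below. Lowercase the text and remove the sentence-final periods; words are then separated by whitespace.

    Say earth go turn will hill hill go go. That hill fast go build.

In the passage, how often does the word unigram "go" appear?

Scanning the 14 tokens for "go":
  position 3: go
  position 8: go
  position 9: go
  position 13: go

4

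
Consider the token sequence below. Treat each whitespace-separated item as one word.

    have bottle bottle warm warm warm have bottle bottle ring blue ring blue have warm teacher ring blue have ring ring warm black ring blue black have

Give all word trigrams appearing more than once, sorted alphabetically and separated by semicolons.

Trigram counts meeting the condition (more than once):
  have bottle bottle: 2
  ring blue have: 2

have bottle bottle; ring blue have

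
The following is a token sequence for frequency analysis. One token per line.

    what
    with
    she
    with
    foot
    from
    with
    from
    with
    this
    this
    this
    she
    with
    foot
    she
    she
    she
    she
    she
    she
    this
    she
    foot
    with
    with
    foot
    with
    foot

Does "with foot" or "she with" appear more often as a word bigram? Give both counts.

"with foot": 4 occurrences
"she with": 2 occurrences

"with foot" (4 vs 2)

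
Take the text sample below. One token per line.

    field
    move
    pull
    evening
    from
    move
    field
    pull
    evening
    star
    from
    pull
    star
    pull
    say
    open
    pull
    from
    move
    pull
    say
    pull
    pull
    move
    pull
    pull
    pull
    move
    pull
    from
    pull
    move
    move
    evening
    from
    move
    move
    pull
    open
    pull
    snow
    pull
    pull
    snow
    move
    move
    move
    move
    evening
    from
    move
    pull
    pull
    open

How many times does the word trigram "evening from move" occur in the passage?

3

Scanning the 52 overlapping trigram windows for "evening from move":
  position 4–6: evening from move
  position 34–36: evening from move
  position 49–51: evening from move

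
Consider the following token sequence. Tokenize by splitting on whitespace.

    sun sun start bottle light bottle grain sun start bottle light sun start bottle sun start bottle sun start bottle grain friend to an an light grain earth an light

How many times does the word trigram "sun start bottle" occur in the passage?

Scanning the 28 overlapping trigram windows for "sun start bottle":
  position 2–4: sun start bottle
  position 8–10: sun start bottle
  position 12–14: sun start bottle
  position 15–17: sun start bottle
  position 18–20: sun start bottle

5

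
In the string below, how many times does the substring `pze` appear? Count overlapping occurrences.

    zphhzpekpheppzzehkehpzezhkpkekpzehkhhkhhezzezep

2

Sliding a length-3 window over the 47 characters (45 positions):
  position 21–23: pze
  position 31–33: pze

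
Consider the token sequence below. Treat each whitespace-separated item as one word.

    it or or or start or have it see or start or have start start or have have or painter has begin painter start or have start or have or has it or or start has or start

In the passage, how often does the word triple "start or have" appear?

5

Scanning the 36 overlapping trigram windows for "start or have":
  position 5–7: start or have
  position 11–13: start or have
  position 15–17: start or have
  position 24–26: start or have
  position 27–29: start or have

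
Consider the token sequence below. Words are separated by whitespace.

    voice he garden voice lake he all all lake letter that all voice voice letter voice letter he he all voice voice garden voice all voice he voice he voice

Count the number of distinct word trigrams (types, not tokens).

26

30 tokens → 28 trigram windows in total.
Repeated trigrams (each contributes count−1 duplicates):
  all voice voice: 2
  voice he voice: 2
2 duplicate windows → 28 − 2 = 26 distinct.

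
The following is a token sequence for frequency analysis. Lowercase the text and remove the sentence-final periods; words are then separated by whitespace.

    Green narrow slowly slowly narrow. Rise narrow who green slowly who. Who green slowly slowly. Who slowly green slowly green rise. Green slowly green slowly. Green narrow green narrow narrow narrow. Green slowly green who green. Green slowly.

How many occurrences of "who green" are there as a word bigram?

Scanning the 37 overlapping bigram windows for "who green":
  position 8–9: who green
  position 12–13: who green
  position 35–36: who green

3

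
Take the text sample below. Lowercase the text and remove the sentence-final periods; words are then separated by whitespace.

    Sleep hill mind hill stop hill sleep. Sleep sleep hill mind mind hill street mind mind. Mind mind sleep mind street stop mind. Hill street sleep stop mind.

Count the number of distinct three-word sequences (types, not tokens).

28 tokens → 26 trigram windows in total.
Repeated trigrams (each contributes count−1 duplicates):
  mind hill street: 2
  mind mind mind: 2
  sleep hill mind: 2
3 duplicate windows → 26 − 3 = 23 distinct.

23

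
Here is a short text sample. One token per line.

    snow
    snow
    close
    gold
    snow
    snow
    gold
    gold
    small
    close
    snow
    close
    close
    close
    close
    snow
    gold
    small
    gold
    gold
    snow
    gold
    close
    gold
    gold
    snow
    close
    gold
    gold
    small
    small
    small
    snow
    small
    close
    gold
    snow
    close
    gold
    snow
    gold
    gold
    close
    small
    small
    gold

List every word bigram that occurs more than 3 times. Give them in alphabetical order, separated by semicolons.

Bigram counts meeting the condition (more than 3 times):
  close gold: 5
  gold gold: 5
  gold snow: 5
  snow close: 4
  snow gold: 4

close gold; gold gold; gold snow; snow close; snow gold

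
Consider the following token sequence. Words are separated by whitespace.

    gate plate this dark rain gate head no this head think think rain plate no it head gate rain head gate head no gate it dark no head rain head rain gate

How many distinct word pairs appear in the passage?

32 tokens → 31 bigram windows in total.
Repeated bigrams (each contributes count−1 duplicates):
  gate head: 2
  head gate: 2
  head no: 2
  head rain: 2
  rain gate: 2
  rain head: 2
6 duplicate windows → 31 − 6 = 25 distinct.

25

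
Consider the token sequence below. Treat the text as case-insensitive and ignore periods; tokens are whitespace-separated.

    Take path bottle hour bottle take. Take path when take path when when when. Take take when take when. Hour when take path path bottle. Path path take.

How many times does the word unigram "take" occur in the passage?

9

Scanning the 28 tokens for "take":
  position 1: take
  position 6: take
  position 7: take
  position 10: take
  position 15: take
  position 16: take
  position 18: take
  position 22: take
  position 28: take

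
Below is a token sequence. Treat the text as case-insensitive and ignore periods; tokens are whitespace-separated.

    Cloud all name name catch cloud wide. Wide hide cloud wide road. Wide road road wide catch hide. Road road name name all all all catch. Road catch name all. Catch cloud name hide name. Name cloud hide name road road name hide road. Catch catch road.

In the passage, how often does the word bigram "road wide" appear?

2

Scanning the 46 overlapping bigram windows for "road wide":
  position 12–13: road wide
  position 15–16: road wide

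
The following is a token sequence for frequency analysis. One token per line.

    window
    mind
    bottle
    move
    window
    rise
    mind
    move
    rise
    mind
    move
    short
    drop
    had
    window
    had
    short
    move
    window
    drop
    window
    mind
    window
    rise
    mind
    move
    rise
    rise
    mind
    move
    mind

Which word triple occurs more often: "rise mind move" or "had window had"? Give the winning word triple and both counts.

"rise mind move": 4 occurrences
"had window had": 1 occurrence

"rise mind move" (4 vs 1)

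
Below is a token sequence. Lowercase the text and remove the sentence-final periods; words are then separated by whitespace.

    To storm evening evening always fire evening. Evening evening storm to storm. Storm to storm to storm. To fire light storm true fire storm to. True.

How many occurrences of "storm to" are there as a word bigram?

Scanning the 25 overlapping bigram windows for "storm to":
  position 10–11: storm to
  position 13–14: storm to
  position 15–16: storm to
  position 17–18: storm to
  position 24–25: storm to

5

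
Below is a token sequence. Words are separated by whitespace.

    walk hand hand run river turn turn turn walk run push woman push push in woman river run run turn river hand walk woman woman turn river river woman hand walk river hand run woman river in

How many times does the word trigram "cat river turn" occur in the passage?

0

Scanning the 35 overlapping trigram windows for "cat river turn":
  (none found)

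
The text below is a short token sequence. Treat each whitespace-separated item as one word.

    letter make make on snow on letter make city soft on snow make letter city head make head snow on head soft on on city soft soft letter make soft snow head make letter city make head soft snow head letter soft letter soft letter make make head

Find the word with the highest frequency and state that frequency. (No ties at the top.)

"make", 10 times

Unigram frequencies (highest first):
  make: 10
  letter: 8
  soft: 8
  head: 7
  on: 6
  snow: 5
  … (1 more, each ≤ 4)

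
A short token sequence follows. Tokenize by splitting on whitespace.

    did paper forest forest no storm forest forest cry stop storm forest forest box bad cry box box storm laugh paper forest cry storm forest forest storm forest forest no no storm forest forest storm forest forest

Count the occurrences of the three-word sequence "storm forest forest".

Scanning the 35 overlapping trigram windows for "storm forest forest":
  position 6–8: storm forest forest
  position 11–13: storm forest forest
  position 24–26: storm forest forest
  position 27–29: storm forest forest
  position 32–34: storm forest forest
  position 35–37: storm forest forest

6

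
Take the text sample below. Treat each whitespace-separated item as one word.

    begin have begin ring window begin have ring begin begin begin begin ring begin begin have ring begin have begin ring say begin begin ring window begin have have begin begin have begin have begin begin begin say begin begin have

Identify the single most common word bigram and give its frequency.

"begin begin", 9 times

Bigram frequencies (highest first):
  begin begin: 9
  begin have: 8
  have begin: 5
  begin ring: 4
  ring begin: 3
  ring window: 2
  … (6 more, each ≤ 2)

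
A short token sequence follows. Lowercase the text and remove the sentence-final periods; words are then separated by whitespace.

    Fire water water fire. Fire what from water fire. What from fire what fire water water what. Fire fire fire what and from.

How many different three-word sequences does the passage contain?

18

23 tokens → 21 trigram windows in total.
Repeated trigrams (each contributes count−1 duplicates):
  fire fire what: 2
  fire water water: 2
  fire what from: 2
3 duplicate windows → 21 − 3 = 18 distinct.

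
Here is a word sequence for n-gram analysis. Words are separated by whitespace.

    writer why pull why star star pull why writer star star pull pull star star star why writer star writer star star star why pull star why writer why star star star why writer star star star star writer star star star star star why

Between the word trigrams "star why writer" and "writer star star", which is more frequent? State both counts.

"writer star star" (4 vs 3)

"star why writer": 3 occurrences
"writer star star": 4 occurrences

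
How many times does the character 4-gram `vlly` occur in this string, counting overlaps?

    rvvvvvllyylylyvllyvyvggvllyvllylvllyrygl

Sliding a length-4 window over the 40 characters (37 positions):
  position 6–9: vlly
  position 15–18: vlly
  position 24–27: vlly
  position 28–31: vlly
  position 33–36: vlly

5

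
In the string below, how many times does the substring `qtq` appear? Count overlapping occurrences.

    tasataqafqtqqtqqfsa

2

Sliding a length-3 window over the 19 characters (17 positions):
  position 10–12: qtq
  position 13–15: qtq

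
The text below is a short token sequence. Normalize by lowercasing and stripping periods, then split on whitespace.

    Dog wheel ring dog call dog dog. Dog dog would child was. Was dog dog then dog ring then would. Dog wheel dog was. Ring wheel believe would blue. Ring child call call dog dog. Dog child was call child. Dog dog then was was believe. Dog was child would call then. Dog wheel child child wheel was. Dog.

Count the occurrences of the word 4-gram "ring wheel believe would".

1

Scanning the 56 overlapping 4-gram windows for "ring wheel believe would":
  position 25–28: ring wheel believe would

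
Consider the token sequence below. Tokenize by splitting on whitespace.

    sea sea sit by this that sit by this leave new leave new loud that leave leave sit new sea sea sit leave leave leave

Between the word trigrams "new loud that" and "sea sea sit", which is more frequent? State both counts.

"sea sea sit" (2 vs 1)

"new loud that": 1 occurrence
"sea sea sit": 2 occurrences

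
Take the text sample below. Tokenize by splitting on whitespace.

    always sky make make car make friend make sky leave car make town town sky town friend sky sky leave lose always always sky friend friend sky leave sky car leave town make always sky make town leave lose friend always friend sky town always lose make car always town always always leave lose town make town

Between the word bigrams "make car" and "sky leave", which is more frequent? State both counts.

"make car": 2 occurrences
"sky leave": 3 occurrences

"sky leave" (3 vs 2)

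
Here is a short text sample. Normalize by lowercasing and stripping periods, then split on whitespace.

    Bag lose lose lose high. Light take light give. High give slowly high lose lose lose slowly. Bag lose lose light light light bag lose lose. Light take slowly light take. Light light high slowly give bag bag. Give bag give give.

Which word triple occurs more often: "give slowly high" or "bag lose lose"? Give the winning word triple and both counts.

"bag lose lose" (3 vs 1)

"give slowly high": 1 occurrence
"bag lose lose": 3 occurrences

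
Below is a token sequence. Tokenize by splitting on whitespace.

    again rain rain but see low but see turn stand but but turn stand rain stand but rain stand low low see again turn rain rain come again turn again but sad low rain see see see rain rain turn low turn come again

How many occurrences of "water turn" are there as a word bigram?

0

Scanning the 43 overlapping bigram windows for "water turn":
  (none found)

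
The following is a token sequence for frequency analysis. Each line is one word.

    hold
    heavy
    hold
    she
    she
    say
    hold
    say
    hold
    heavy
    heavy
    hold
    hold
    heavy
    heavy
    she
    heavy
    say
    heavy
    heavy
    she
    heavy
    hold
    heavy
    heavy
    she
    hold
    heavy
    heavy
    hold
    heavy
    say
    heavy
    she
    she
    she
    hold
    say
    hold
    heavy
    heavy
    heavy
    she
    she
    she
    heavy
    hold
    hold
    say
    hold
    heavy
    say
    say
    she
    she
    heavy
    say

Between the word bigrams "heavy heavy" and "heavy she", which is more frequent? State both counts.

"heavy heavy": 7 occurrences
"heavy she": 5 occurrences

"heavy heavy" (7 vs 5)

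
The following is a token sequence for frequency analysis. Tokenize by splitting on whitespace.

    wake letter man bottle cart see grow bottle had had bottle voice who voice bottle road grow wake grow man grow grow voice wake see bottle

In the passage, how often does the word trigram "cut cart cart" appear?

0

Scanning the 24 overlapping trigram windows for "cut cart cart":
  (none found)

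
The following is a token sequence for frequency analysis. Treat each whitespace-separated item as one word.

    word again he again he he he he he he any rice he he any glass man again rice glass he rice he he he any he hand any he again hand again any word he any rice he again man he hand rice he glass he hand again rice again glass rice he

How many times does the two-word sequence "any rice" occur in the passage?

Scanning the 53 overlapping bigram windows for "any rice":
  position 11–12: any rice
  position 37–38: any rice

2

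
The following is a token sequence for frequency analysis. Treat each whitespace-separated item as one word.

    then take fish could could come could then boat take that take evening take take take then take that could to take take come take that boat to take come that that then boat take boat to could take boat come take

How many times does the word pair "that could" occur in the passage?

Scanning the 41 overlapping bigram windows for "that could":
  position 19–20: that could

1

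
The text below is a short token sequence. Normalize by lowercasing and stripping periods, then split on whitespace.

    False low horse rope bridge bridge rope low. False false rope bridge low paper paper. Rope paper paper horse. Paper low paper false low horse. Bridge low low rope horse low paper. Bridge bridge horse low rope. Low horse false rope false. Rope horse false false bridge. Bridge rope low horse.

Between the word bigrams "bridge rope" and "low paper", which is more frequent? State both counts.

"low paper" (3 vs 2)

"bridge rope": 2 occurrences
"low paper": 3 occurrences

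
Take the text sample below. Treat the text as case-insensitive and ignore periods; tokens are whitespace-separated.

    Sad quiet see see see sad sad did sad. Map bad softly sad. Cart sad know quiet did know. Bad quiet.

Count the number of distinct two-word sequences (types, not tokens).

19

21 tokens → 20 bigram windows in total.
Repeated bigrams (each contributes count−1 duplicates):
  see see: 2
1 duplicate windows → 20 − 1 = 19 distinct.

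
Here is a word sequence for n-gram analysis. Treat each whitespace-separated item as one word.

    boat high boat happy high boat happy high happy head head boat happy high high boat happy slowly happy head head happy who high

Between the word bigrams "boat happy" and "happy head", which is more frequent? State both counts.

"boat happy" (4 vs 2)

"boat happy": 4 occurrences
"happy head": 2 occurrences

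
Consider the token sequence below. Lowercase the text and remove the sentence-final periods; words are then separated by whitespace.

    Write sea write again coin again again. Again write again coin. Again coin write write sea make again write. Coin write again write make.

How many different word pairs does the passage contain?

24 tokens → 23 bigram windows in total.
Repeated bigrams (each contributes count−1 duplicates):
  again coin: 3
  again write: 3
  write again: 3
  again again: 2
  coin again: 2
  coin write: 2
  write sea: 2
10 duplicate windows → 23 − 10 = 13 distinct.

13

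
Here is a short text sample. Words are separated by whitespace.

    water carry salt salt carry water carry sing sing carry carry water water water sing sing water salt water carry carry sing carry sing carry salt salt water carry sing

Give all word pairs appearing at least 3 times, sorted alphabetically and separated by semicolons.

Bigram counts meeting the condition (at least 3 times):
  carry sing: 4
  sing carry: 3
  water carry: 4

carry sing; sing carry; water carry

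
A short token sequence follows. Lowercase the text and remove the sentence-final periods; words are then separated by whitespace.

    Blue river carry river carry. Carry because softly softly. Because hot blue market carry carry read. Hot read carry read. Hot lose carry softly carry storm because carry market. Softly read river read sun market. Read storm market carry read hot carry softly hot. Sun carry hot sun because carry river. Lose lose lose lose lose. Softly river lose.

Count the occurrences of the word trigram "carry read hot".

Scanning the 57 overlapping trigram windows for "carry read hot":
  position 15–17: carry read hot
  position 19–21: carry read hot
  position 39–41: carry read hot

3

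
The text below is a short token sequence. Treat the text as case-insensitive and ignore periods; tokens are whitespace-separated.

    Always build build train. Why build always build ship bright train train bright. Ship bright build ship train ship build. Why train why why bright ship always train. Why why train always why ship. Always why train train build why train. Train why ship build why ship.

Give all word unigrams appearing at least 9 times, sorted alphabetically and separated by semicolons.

Unigram counts meeting the condition (at least 9 times):
  train: 11
  why: 11

train; why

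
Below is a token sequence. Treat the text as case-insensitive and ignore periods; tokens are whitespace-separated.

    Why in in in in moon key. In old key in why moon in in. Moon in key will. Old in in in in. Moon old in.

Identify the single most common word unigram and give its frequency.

Unigram frequencies (highest first):
  in: 14
  moon: 4
  key: 3
  old: 3
  why: 2
  will: 1

"in", 14 times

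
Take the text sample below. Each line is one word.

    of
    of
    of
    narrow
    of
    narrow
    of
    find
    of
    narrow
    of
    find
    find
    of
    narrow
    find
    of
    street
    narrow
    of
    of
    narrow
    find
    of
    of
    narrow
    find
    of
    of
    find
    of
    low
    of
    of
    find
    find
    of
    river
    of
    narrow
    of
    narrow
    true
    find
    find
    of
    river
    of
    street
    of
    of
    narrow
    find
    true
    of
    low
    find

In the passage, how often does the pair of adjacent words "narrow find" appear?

Scanning the 56 overlapping bigram windows for "narrow find":
  position 15–16: narrow find
  position 22–23: narrow find
  position 26–27: narrow find
  position 52–53: narrow find

4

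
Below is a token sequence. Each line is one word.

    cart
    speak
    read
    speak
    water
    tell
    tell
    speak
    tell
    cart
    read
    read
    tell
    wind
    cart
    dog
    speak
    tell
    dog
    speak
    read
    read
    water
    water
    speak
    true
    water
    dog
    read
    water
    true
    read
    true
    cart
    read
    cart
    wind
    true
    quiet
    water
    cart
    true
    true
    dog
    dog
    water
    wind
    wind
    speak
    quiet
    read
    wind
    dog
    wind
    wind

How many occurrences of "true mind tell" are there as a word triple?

Scanning the 53 overlapping trigram windows for "true mind tell":
  (none found)

0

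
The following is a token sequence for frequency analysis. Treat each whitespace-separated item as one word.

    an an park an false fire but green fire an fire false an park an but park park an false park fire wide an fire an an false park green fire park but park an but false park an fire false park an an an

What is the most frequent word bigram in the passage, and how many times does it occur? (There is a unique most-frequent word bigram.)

"park an", 6 times

Bigram frequencies (highest first):
  park an: 6
  an an: 4
  false park: 4
  an false: 3
  an fire: 3
  an park: 2
  … (17 more, each ≤ 2)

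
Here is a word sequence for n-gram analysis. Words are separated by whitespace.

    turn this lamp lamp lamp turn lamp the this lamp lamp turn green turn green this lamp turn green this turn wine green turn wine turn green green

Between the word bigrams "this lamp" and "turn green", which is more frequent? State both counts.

"this lamp": 3 occurrences
"turn green": 4 occurrences

"turn green" (4 vs 3)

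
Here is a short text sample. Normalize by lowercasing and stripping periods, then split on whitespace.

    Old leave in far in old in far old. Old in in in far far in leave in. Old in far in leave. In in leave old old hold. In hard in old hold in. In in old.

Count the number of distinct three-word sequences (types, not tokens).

38 tokens → 36 trigram windows in total.
Repeated trigrams (each contributes count−1 duplicates):
  far in leave: 2
  in far in: 2
  in in in: 2
  in leave in: 2
  in old in: 2
  old hold in: 2
  old in far: 2
7 duplicate windows → 36 − 7 = 29 distinct.

29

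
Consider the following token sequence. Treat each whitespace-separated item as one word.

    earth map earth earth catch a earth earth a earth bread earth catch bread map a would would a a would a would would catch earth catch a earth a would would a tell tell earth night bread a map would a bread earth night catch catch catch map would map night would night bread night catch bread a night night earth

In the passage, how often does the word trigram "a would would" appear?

3

Scanning the 60 overlapping trigram windows for "a would would":
  position 16–18: a would would
  position 22–24: a would would
  position 30–32: a would would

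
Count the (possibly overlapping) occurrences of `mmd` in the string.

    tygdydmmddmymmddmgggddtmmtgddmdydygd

Sliding a length-3 window over the 36 characters (34 positions):
  position 7–9: mmd
  position 13–15: mmd

2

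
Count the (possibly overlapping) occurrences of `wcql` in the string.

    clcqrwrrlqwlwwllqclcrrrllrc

0

Sliding a length-4 window over the 27 characters (24 positions):
  (no match at any position)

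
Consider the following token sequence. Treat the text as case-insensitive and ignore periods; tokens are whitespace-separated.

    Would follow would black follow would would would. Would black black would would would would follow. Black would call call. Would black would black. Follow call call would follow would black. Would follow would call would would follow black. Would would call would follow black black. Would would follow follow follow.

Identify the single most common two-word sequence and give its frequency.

Bigram frequencies (highest first):
  would would: 9
  would follow: 7
  black would: 6
  would black: 5
  follow would: 4
  call would: 4
  … (7 more, each ≤ 3)

"would would", 9 times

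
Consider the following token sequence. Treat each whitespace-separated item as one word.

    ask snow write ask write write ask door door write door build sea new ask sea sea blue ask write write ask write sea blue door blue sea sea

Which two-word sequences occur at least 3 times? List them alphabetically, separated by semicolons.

Bigram counts meeting the condition (at least 3 times):
  ask write: 3
  write ask: 3

ask write; write ask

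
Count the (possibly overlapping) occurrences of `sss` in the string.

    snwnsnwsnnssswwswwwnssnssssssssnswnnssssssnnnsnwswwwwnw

11

Sliding a length-3 window over the 55 characters (53 positions):
  position 11–13: sss
  position 24–26: sss
  position 25–27: sss
  position 26–28: sss
  position 27–29: sss
  position 28–30: sss
  position 29–31: sss
  position 37–39: sss
  position 38–40: sss
  position 39–41: sss
  … (1 more)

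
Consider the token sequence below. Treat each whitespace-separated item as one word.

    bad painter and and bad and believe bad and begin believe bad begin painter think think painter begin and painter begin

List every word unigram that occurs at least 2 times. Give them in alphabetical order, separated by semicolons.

and; bad; begin; believe; painter; think

Unigram counts meeting the condition (at least 2 times):
  and: 5
  bad: 4
  begin: 4
  believe: 2
  painter: 4
  think: 2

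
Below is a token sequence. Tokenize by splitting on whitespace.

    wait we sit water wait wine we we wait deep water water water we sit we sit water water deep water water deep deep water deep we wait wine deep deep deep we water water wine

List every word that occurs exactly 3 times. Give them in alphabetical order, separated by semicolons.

Unigram counts meeting the condition (exactly 3 times):
  sit: 3
  wine: 3

sit; wine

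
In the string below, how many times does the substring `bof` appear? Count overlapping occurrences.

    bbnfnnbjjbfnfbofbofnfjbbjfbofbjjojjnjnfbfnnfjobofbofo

5

Sliding a length-3 window over the 53 characters (51 positions):
  position 14–16: bof
  position 17–19: bof
  position 27–29: bof
  position 47–49: bof
  position 50–52: bof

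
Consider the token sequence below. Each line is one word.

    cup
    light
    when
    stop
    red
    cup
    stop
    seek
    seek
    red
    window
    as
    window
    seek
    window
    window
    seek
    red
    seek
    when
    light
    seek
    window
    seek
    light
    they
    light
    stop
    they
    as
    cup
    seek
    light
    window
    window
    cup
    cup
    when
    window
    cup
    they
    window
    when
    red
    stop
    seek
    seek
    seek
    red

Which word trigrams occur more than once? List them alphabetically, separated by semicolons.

Trigram counts meeting the condition (more than once):
  seek seek red: 2
  stop seek seek: 2

seek seek red; stop seek seek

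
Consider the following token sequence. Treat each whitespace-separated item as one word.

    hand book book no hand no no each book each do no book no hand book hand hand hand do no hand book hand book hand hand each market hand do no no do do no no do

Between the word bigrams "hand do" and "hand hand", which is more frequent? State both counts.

"hand do": 2 occurrences
"hand hand": 3 occurrences

"hand hand" (3 vs 2)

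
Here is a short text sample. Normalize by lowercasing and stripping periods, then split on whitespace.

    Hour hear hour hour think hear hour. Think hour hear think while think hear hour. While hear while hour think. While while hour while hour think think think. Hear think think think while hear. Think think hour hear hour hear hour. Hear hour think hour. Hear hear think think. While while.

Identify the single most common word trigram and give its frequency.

"hour hear hour", 4 times

Trigram frequencies (highest first):
  hour hear hour: 4
  think hour hear: 3
  hear think think: 3
  think hear hour: 2
  hear hour think: 2
  hour think hour: 2
  … (28 more, each ≤ 2)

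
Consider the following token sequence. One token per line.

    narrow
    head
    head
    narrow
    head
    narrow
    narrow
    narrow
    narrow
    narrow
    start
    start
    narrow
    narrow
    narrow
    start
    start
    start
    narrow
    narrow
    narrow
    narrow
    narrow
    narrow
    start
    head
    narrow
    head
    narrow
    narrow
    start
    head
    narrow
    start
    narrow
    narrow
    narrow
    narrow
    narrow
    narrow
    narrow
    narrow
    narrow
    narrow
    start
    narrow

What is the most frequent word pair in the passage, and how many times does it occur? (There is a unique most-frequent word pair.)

"narrow narrow", 21 times

Bigram frequencies (highest first):
  narrow narrow: 21
  narrow start: 6
  head narrow: 5
  start narrow: 4
  narrow head: 3
  start start: 3
  … (2 more, each ≤ 2)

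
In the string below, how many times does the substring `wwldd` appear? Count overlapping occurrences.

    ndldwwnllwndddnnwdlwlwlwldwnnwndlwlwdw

0

Sliding a length-5 window over the 38 characters (34 positions):
  (no match at any position)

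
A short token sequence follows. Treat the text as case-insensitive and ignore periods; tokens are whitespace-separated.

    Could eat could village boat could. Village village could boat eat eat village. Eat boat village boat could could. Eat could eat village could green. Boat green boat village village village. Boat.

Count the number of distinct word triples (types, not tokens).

32 tokens → 30 trigram windows in total.
Repeated trigrams (each contributes count−1 duplicates):
  could eat could: 2
  village boat could: 2
2 duplicate windows → 30 − 2 = 28 distinct.

28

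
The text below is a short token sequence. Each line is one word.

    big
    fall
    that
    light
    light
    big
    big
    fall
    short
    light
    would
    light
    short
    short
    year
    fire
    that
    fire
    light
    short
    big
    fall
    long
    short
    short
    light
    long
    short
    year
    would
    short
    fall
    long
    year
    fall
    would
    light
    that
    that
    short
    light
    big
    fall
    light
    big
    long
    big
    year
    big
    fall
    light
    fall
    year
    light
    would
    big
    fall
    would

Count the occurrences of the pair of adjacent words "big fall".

6

Scanning the 57 overlapping bigram windows for "big fall":
  position 1–2: big fall
  position 7–8: big fall
  position 21–22: big fall
  position 42–43: big fall
  position 49–50: big fall
  position 56–57: big fall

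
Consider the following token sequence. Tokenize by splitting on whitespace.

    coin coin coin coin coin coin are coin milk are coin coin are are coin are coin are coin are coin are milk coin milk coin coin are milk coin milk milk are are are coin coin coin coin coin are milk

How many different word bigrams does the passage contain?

42 tokens → 41 bigram windows in total.
Repeated bigrams (each contributes count−1 duplicates):
  coin coin: 11
  coin are: 8
  are coin: 7
  are are: 3
  are milk: 3
  coin milk: 3
  milk coin: 3
  milk are: 2
32 duplicate windows → 41 − 32 = 9 distinct.

9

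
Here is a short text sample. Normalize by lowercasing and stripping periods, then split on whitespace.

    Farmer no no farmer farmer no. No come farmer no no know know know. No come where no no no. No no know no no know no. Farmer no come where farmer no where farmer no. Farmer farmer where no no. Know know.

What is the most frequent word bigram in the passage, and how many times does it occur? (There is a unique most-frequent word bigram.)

"no no", 9 times

Bigram frequencies (highest first):
  no no: 9
  farmer no: 6
  no know: 4
  no farmer: 3
  no come: 3
  know know: 3
  … (8 more, each ≤ 3)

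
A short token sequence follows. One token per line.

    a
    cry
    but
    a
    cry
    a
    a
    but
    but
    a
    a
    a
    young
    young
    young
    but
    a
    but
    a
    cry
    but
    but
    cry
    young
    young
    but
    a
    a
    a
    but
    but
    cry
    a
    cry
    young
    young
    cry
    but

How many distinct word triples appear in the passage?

26

38 tokens → 36 trigram windows in total.
Repeated trigrams (each contributes count−1 duplicates):
  a a a: 2
  a a but: 2
  a but but: 2
  a cry but: 2
  but a a: 2
  but a cry: 2
  but but cry: 2
  cry young young: 2
  … (2 more repeated)
10 duplicate windows → 36 − 10 = 26 distinct.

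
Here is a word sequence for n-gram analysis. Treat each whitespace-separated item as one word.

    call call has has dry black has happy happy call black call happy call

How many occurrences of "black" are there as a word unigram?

Scanning the 14 tokens for "black":
  position 6: black
  position 11: black

2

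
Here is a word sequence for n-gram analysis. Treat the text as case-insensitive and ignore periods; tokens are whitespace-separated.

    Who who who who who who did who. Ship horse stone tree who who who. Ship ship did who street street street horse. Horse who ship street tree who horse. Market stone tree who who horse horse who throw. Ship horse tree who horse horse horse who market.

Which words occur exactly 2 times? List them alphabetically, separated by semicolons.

Unigram counts meeting the condition (exactly 2 times):
  did: 2
  market: 2
  stone: 2

did; market; stone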